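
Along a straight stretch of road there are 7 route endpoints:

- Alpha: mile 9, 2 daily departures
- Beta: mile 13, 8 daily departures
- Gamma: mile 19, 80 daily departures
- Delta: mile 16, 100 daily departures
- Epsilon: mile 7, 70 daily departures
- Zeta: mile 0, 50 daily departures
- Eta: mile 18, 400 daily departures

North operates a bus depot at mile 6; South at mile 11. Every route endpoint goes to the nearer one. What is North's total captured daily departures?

120

The indifferent point is the midpoint (6+11)/2 = 8.5; route endpoints left of it (closer to North at 6) go to North, those right go to South.
  Zeta at 0 (w=50) → North
  Epsilon at 7 (w=70) → North
  Alpha at 9 (w=2) → South
  Beta at 13 (w=8) → South
  Delta at 16 (w=100) → South
  Eta at 18 (w=400) → South
  Gamma at 19 (w=80) → South
North captures 120; South captures 590.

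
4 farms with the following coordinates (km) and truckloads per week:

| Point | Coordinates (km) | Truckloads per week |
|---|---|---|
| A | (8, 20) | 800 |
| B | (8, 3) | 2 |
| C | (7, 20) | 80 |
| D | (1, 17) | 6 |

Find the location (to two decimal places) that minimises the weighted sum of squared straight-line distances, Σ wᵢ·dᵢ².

The minimiser of Σwᵢ‖p−pᵢ‖² is the weighted centroid p* = (Σwᵢpᵢ)/(Σwᵢ).
Σwᵢ = 888.
Σwᵢxᵢ = 800·8 + 2·8 + 80·7 + 6·1 = 6982.
Σwᵢyᵢ = 800·20 + 2·3 + 80·20 + 6·17 = 17708.
x* = 6982/888 = 7.86, y* = 17708/888 = 19.94.

(7.86, 19.94)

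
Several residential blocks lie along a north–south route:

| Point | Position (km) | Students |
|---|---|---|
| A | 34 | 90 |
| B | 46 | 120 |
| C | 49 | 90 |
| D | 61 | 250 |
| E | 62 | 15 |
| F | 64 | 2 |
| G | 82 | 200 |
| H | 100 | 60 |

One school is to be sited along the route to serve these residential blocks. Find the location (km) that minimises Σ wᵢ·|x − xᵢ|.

For a sum of weighted absolute distances on a line, the optimum is the weighted median (not the mean). Total weight W = 827; half-weight = 413.5.
Sort by position and accumulate weight:
  km 34 (A, w=90) → cum 90
  km 46 (B, w=120) → cum 210
  km 49 (C, w=90) → cum 300
  km 61 (D, w=250) → cum 550  ≥ 413.5 → median here
  km 62 (E, w=15) → cum 565
  km 64 (F, w=2) → cum 567
  km 82 (G, w=200) → cum 767
  km 100 (H, w=60) → cum 827
Optimal location: km 61.

x = 61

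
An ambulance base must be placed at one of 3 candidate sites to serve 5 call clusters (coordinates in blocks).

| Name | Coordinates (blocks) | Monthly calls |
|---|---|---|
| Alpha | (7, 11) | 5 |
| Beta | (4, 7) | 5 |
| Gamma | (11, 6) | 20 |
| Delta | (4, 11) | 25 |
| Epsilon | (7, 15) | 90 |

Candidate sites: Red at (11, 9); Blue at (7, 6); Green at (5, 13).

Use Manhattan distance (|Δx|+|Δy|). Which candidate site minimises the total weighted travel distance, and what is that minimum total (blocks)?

Green, total 750 blocks

Total weighted distance at each candidate:
  Red (11, 9): total = 1260
  Blue (7, 6): total = 1135
  Green (5, 13): total = 750
Minimum is at Green with total 750 blocks.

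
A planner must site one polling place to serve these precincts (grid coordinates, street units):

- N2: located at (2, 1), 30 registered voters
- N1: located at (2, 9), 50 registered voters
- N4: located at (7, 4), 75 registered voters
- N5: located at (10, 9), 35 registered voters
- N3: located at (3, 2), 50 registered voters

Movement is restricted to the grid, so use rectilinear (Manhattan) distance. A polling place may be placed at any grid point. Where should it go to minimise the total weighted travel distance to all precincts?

(3, 4)

Manhattan distance separates: Σwᵢ(|x−xᵢ|+|y−yᵢ|) = Σwᵢ|x−xᵢ| + Σwᵢ|y−yᵢ|, so x and y are optimised independently as 1-D weighted medians.
Total weight W = 240; half = 120.
x-coordinate, sorted with cumulative weight:
  x=2 (N2, w=30) cum 30
  x=2 (N1, w=50) cum 80
  x=3 (N3, w=50) cum 130  ← median
  x=7 (N4, w=75) cum 205
  x=10 (N5, w=35) cum 240
⇒ x* = 3
y-coordinate, sorted with cumulative weight:
  y=1 (N2, w=30) cum 30
  y=2 (N3, w=50) cum 80
  y=4 (N4, w=75) cum 155  ← median
  y=9 (N1, w=50) cum 205
  y=9 (N5, w=35) cum 240
⇒ y* = 4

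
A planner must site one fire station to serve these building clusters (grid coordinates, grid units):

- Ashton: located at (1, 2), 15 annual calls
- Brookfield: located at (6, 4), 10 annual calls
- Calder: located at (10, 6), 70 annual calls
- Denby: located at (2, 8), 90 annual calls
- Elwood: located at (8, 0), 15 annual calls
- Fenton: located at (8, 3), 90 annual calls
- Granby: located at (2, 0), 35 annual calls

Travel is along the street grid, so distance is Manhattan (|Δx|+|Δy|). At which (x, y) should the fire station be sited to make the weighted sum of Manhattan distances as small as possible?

(8, 4)

Manhattan distance separates: Σwᵢ(|x−xᵢ|+|y−yᵢ|) = Σwᵢ|x−xᵢ| + Σwᵢ|y−yᵢ|, so x and y are optimised independently as 1-D weighted medians.
Total weight W = 325; half = 162.5.
x-coordinate, sorted with cumulative weight:
  x=1 (Ashton, w=15) cum 15
  x=2 (Denby, w=90) cum 105
  x=2 (Granby, w=35) cum 140
  x=6 (Brookfield, w=10) cum 150
  x=8 (Elwood, w=15) cum 165  ← median
  x=8 (Fenton, w=90) cum 255
  x=10 (Calder, w=70) cum 325
⇒ x* = 8
y-coordinate, sorted with cumulative weight:
  y=0 (Elwood, w=15) cum 15
  y=0 (Granby, w=35) cum 50
  y=2 (Ashton, w=15) cum 65
  y=3 (Fenton, w=90) cum 155
  y=4 (Brookfield, w=10) cum 165  ← median
  y=6 (Calder, w=70) cum 235
  y=8 (Denby, w=90) cum 325
⇒ y* = 4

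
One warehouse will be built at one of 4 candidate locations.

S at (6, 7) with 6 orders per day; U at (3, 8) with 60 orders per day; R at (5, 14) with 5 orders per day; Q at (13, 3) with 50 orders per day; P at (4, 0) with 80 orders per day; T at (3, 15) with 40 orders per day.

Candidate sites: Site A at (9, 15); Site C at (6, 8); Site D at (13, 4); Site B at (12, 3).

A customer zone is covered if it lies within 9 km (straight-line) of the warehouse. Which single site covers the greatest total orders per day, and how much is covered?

Coverage radius r = 9 km; a point is covered iff (Δx)²+(Δy)² ≤ 9² = 81.
  Site A (9, 15): covers {S, R, T} → 51
  Site C (6, 8): covers {S, U, R, Q, P, T} → 241
  Site D (13, 4): covers {S, Q} → 56
  Site B (12, 3): covers {S, Q, P} → 136
Maximum coverage at Site C: 241 orders per day.

Site C, covering 241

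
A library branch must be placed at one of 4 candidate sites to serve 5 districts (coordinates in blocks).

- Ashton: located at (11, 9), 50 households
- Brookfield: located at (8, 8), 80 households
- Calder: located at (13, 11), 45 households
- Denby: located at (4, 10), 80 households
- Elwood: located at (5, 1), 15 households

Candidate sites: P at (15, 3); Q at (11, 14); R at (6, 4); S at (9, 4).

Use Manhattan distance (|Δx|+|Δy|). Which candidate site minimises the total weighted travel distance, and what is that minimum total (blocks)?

S, total 2230 blocks

Total weighted distance at each candidate:
  P (15, 3): total = 3530
  Q (11, 14): total = 2360
  R (6, 4): total = 2310
  S (9, 4): total = 2230
Minimum is at S with total 2230 blocks.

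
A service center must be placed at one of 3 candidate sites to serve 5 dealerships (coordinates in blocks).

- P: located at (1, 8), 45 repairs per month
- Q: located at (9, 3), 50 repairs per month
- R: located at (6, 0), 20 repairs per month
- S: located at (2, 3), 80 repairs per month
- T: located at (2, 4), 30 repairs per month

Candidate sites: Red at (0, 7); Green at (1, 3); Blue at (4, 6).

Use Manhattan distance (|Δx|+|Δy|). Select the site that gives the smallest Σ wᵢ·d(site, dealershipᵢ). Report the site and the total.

Green, total 925 blocks

Total weighted distance at each candidate:
  Red (0, 7): total = 1630
  Green (1, 3): total = 925
  Blue (4, 6): total = 1305
Minimum is at Green with total 925 blocks.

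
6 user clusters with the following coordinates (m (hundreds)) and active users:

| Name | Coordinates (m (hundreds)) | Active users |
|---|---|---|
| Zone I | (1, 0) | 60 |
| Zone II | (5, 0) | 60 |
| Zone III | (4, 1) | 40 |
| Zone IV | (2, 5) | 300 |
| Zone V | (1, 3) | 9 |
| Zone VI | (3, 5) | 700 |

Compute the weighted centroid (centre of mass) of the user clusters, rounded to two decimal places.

(2.76, 4.33)

The minimiser of Σwᵢ‖p−pᵢ‖² is the weighted centroid p* = (Σwᵢpᵢ)/(Σwᵢ).
Σwᵢ = 1169.
Σwᵢxᵢ = 60·1 + 60·5 + 40·4 + 300·2 + 9·1 + 700·3 = 3229.
Σwᵢyᵢ = 60·0 + 60·0 + 40·1 + 300·5 + 9·3 + 700·5 = 5067.
x* = 3229/1169 = 2.76, y* = 5067/1169 = 4.33.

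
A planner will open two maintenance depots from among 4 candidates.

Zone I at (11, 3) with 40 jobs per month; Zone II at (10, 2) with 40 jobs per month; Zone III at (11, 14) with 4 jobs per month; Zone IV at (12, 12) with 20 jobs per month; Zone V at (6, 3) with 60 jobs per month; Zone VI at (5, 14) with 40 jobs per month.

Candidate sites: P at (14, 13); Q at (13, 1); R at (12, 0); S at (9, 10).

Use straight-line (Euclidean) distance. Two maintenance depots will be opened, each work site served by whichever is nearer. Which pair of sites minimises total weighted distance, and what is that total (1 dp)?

{R, S}, total 958.4

Evaluate every pair (each demand assigned to the nearer of the two):
  {R, S}: total = 958.4
  {Q, S}: total = 992.7
  {P, R}: total = 1061.7
  {P, Q}: total = 1096.0
  {P, S}: total = 1354.3
  {Q, R}: total = 1512.9
Best pair: {R, S} with total 958.4.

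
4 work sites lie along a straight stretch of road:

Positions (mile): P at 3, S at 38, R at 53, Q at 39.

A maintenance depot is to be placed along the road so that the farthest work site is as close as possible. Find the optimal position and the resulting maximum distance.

The 1-center on a line is the midpoint of the two extreme points: leftmost at 3, rightmost at 53.
Optimal location = (3 + 53)/2 = 28; maximum distance = (53 − 3)/2 = 25.

location 28, max distance 25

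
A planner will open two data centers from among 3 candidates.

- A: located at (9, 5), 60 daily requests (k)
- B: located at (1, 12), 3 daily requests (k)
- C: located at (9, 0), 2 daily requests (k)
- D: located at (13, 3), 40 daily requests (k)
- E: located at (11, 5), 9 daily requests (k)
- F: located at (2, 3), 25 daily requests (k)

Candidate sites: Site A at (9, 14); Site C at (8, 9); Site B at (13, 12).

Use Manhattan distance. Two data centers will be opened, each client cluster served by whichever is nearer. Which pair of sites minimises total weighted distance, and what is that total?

{Site C, Site B}, total 1073

Evaluate every pair (each demand assigned to the nearer of the two):
  {Site C, Site B}: total = 1073
  {Site A, Site C}: total = 1153
  {Site A, Site B}: total = 1489
Best pair: {Site C, Site B} with total 1073.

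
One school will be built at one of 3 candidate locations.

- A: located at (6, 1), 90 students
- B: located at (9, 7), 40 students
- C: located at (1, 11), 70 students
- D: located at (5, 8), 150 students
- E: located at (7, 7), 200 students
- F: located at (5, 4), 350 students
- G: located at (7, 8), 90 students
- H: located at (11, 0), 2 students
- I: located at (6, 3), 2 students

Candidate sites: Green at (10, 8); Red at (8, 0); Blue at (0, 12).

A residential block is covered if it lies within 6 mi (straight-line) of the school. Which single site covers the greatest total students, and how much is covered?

Coverage radius r = 6 mi; a point is covered iff (Δx)²+(Δy)² ≤ 6² = 36.
  Green (10, 8): covers {B, D, E, G} → 480
  Red (8, 0): covers {A, F, H, I} → 444
  Blue (0, 12): covers {C} → 70
Maximum coverage at Green: 480 students.

Green, covering 480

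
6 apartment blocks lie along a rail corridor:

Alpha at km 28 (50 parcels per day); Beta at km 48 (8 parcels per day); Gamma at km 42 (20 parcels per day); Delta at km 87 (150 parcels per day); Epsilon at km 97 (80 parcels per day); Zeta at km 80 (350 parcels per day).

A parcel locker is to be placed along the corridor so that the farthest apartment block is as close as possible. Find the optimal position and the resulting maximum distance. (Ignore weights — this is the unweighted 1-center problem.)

The 1-center on a line is the midpoint of the two extreme points: leftmost at 28, rightmost at 97.
Optimal location = (28 + 97)/2 = 62.5; maximum distance = (97 − 28)/2 = 34.5.

location 62.5, max distance 34.5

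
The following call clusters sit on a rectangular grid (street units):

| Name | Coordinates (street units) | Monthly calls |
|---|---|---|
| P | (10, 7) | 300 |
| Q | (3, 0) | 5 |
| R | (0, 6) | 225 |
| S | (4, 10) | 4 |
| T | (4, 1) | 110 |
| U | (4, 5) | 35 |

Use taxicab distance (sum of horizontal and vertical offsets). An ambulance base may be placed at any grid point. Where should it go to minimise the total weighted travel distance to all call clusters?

(4, 6)

Manhattan distance separates: Σwᵢ(|x−xᵢ|+|y−yᵢ|) = Σwᵢ|x−xᵢ| + Σwᵢ|y−yᵢ|, so x and y are optimised independently as 1-D weighted medians.
Total weight W = 679; half = 339.5.
x-coordinate, sorted with cumulative weight:
  x=0 (R, w=225) cum 225
  x=3 (Q, w=5) cum 230
  x=4 (S, w=4) cum 234
  x=4 (T, w=110) cum 344  ← median
  x=4 (U, w=35) cum 379
  x=10 (P, w=300) cum 679
⇒ x* = 4
y-coordinate, sorted with cumulative weight:
  y=0 (Q, w=5) cum 5
  y=1 (T, w=110) cum 115
  y=5 (U, w=35) cum 150
  y=6 (R, w=225) cum 375  ← median
  y=7 (P, w=300) cum 675
  y=10 (S, w=4) cum 679
⇒ y* = 6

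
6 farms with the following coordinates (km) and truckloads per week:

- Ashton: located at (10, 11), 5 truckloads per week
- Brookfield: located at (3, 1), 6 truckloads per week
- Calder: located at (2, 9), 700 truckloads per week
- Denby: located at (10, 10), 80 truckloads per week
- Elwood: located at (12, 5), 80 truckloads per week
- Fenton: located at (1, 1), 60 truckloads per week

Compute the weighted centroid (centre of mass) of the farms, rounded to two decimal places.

The minimiser of Σwᵢ‖p−pᵢ‖² is the weighted centroid p* = (Σwᵢpᵢ)/(Σwᵢ).
Σwᵢ = 931.
Σwᵢxᵢ = 5·10 + 6·3 + 700·2 + 80·10 + 80·12 + 60·1 = 3288.
Σwᵢyᵢ = 5·11 + 6·1 + 700·9 + 80·10 + 80·5 + 60·1 = 7621.
x* = 3288/931 = 3.53, y* = 7621/931 = 8.19.

(3.53, 8.19)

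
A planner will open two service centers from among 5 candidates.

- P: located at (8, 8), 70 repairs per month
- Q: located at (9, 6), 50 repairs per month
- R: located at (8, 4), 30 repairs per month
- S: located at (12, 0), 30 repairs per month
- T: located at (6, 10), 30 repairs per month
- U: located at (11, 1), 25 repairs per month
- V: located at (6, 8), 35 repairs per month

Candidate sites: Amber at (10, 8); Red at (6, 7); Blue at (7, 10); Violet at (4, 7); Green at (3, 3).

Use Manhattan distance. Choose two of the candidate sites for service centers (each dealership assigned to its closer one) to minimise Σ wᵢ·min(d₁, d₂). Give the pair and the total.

Evaluate every pair (each demand assigned to the nearer of the two):
  {Amber, Red}: total = 1065
  {Amber, Blue}: total = 1105
  {Amber, Violet}: total = 1225
  {Amber, Green}: total = 1290
  {Red, Blue}: total = 1290
  {Red, Green}: total = 1295
  {Red, Violet}: total = 1350
  {Blue, Green}: total = 1435
  {Blue, Violet}: total = 1630
  {Violet, Green}: total = 1695
Best pair: {Amber, Red} with total 1065.

{Amber, Red}, total 1065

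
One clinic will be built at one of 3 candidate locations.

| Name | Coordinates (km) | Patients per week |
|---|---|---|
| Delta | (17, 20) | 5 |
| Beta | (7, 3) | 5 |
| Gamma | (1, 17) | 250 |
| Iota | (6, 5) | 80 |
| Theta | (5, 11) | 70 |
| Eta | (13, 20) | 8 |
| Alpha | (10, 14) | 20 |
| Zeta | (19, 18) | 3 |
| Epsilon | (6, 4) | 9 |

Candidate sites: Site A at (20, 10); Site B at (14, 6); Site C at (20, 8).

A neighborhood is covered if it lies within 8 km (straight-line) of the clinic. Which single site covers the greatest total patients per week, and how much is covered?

Site B, covering 5

Coverage radius r = 8 km; a point is covered iff (Δx)²+(Δy)² ≤ 8² = 64.
  Site A (20, 10): covers {none} → 0
  Site B (14, 6): covers {Beta} → 5
  Site C (20, 8): covers {none} → 0
Maximum coverage at Site B: 5 patients per week.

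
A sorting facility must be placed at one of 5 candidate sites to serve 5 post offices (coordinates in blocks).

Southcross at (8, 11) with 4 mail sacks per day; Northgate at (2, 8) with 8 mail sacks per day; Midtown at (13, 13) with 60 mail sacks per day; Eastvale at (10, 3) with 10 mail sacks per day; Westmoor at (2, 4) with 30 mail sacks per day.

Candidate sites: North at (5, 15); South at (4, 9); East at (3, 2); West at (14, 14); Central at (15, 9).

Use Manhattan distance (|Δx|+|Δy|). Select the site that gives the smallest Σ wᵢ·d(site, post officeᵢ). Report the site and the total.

Total weighted distance at each candidate:
  North (5, 15): total = 1298
  South (4, 9): total = 1158
  East (3, 2): total = 1542
  West (14, 14): total = 1110
  Central (15, 9): total = 1158
Minimum is at West with total 1110 blocks.

West, total 1110 blocks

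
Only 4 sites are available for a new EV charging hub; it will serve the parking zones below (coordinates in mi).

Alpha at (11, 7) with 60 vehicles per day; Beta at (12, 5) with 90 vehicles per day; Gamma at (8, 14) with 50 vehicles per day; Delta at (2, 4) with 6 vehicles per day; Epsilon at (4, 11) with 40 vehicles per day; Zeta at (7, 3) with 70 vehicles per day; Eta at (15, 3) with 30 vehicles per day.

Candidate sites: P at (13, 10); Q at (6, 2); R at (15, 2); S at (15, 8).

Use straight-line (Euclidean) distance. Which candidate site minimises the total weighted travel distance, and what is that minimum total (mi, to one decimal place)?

Total weighted distance at each candidate:
  P (13, 10): total = 2296.6
  Q (6, 2): total = 2402.5
  R (15, 2): total = 2702.4
  S (15, 8): total = 2438.3
Minimum is at P with total 2296.6 mi.

P, total 2296.6 mi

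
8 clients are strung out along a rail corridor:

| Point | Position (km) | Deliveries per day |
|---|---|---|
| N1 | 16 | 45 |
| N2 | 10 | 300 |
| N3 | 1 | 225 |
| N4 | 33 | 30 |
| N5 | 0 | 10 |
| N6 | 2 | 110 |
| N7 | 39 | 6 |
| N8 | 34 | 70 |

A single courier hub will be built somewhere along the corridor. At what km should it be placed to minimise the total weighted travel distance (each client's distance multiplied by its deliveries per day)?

For a sum of weighted absolute distances on a line, the optimum is the weighted median (not the mean). Total weight W = 796; half-weight = 398.
Sort by position and accumulate weight:
  km 0 (N5, w=10) → cum 10
  km 1 (N3, w=225) → cum 235
  km 2 (N6, w=110) → cum 345
  km 10 (N2, w=300) → cum 645  ≥ 398 → median here
  km 16 (N1, w=45) → cum 690
  km 33 (N4, w=30) → cum 720
  km 34 (N8, w=70) → cum 790
  km 39 (N7, w=6) → cum 796
Optimal location: km 10.

x = 10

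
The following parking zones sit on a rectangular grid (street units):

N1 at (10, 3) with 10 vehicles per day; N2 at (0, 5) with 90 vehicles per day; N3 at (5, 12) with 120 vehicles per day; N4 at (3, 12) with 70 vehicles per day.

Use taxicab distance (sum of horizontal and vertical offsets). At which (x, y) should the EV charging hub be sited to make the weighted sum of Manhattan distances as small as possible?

(3, 12)

Manhattan distance separates: Σwᵢ(|x−xᵢ|+|y−yᵢ|) = Σwᵢ|x−xᵢ| + Σwᵢ|y−yᵢ|, so x and y are optimised independently as 1-D weighted medians.
Total weight W = 290; half = 145.
x-coordinate, sorted with cumulative weight:
  x=0 (N2, w=90) cum 90
  x=3 (N4, w=70) cum 160  ← median
  x=5 (N3, w=120) cum 280
  x=10 (N1, w=10) cum 290
⇒ x* = 3
y-coordinate, sorted with cumulative weight:
  y=3 (N1, w=10) cum 10
  y=5 (N2, w=90) cum 100
  y=12 (N3, w=120) cum 220  ← median
  y=12 (N4, w=70) cum 290
⇒ y* = 12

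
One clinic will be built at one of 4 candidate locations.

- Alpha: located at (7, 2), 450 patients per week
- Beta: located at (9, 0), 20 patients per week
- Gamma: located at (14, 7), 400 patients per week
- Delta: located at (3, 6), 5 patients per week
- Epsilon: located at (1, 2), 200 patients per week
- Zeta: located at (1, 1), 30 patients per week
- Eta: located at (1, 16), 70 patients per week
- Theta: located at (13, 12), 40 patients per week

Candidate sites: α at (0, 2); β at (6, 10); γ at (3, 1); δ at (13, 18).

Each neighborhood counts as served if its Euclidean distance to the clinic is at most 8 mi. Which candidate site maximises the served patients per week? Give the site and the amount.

Coverage radius r = 8 mi; a point is covered iff (Δx)²+(Δy)² ≤ 8² = 64.
  α (0, 2): covers {Alpha, Delta, Epsilon, Zeta} → 685
  β (6, 10): covers {Delta, Eta, Theta} → 115
  γ (3, 1): covers {Alpha, Beta, Delta, Epsilon, Zeta} → 705
  δ (13, 18): covers {Theta} → 40
Maximum coverage at γ: 705 patients per week.

γ, covering 705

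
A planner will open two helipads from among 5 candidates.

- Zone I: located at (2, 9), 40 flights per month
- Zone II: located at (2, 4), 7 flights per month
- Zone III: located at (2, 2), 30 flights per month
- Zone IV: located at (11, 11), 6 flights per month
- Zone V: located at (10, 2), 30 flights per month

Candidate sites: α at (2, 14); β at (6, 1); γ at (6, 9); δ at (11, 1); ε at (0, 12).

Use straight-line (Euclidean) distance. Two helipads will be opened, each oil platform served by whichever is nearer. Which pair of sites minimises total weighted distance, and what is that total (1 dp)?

Evaluate every pair (each demand assigned to the nearer of the two):
  {β, γ}: total = 474.7
  {β, ε}: total = 492.9
  {γ, δ}: total = 521.4
  {α, β}: total = 539.3
  {δ, ε}: total = 576.0
  {β, δ}: total = 618.9
  {α, δ}: total = 637.4
  {γ, ε}: total = 705.1
  {α, γ}: total = 720.9
  {α, ε}: total = 989.1
Best pair: {β, γ} with total 474.7.

{β, γ}, total 474.7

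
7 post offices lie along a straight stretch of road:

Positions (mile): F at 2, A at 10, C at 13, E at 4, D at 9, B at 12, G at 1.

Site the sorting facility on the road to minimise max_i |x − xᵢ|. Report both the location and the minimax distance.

The 1-center on a line is the midpoint of the two extreme points: leftmost at 1, rightmost at 13.
Optimal location = (1 + 13)/2 = 7; maximum distance = (13 − 1)/2 = 6.

location 7, max distance 6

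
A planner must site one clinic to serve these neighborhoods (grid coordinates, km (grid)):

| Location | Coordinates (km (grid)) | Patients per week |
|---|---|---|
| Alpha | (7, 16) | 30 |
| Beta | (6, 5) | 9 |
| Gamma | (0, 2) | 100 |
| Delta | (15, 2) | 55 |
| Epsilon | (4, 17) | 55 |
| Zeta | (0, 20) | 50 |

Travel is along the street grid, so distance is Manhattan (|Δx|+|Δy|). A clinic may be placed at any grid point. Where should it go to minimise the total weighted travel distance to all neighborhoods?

(0, 2)

Manhattan distance separates: Σwᵢ(|x−xᵢ|+|y−yᵢ|) = Σwᵢ|x−xᵢ| + Σwᵢ|y−yᵢ|, so x and y are optimised independently as 1-D weighted medians.
Total weight W = 299; half = 149.5.
x-coordinate, sorted with cumulative weight:
  x=0 (Gamma, w=100) cum 100
  x=0 (Zeta, w=50) cum 150  ← median
  x=4 (Epsilon, w=55) cum 205
  x=6 (Beta, w=9) cum 214
  x=7 (Alpha, w=30) cum 244
  x=15 (Delta, w=55) cum 299
⇒ x* = 0
y-coordinate, sorted with cumulative weight:
  y=2 (Gamma, w=100) cum 100
  y=2 (Delta, w=55) cum 155  ← median
  y=5 (Beta, w=9) cum 164
  y=16 (Alpha, w=30) cum 194
  y=17 (Epsilon, w=55) cum 249
  y=20 (Zeta, w=50) cum 299
⇒ y* = 2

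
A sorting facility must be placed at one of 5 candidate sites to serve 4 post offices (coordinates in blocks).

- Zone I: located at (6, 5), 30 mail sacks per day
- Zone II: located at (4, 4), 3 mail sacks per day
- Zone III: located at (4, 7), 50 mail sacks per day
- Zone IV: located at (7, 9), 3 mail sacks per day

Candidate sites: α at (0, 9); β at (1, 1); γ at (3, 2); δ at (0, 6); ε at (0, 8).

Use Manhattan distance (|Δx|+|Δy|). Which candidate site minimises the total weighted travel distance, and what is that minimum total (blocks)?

δ, total 508 blocks

Total weighted distance at each candidate:
  α (0, 9): total = 648
  β (1, 1): total = 780
  γ (3, 2): total = 522
  δ (0, 6): total = 508
  ε (0, 8): total = 568
Minimum is at δ with total 508 blocks.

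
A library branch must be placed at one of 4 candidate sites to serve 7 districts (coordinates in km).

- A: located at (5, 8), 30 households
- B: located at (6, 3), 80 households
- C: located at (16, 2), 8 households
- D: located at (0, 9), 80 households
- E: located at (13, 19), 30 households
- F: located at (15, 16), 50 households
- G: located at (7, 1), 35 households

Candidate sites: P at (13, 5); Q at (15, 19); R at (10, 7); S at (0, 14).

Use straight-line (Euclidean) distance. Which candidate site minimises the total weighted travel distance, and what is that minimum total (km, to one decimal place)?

R, total 2604.5 km

Total weighted distance at each candidate:
  P (13, 5): total = 3192.2
  Q (15, 19): total = 4392.5
  R (10, 7): total = 2604.5
  S (0, 14): total = 3488.0
Minimum is at R with total 2604.5 km.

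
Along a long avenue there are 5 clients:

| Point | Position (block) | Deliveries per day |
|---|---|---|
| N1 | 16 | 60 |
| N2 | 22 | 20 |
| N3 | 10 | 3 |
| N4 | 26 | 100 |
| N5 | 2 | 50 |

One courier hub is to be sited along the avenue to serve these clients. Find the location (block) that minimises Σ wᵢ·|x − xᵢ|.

For a sum of weighted absolute distances on a line, the optimum is the weighted median (not the mean). Total weight W = 233; half-weight = 116.5.
Sort by position and accumulate weight:
  block 2 (N5, w=50) → cum 50
  block 10 (N3, w=3) → cum 53
  block 16 (N1, w=60) → cum 113
  block 22 (N2, w=20) → cum 133  ≥ 116.5 → median here
  block 26 (N4, w=100) → cum 233
Optimal location: block 22.

x = 22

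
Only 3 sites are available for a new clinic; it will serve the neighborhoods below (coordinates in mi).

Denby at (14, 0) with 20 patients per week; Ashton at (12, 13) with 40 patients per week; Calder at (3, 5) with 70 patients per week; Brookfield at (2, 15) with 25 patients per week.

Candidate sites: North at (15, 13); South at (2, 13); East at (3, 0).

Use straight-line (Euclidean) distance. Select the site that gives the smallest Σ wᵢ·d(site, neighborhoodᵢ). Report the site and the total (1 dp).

South, total 1368.2 mi

Total weighted distance at each candidate:
  North (15, 13): total = 1719.1
  South (2, 13): total = 1368.2
  East (3, 0): total = 1578.3
Minimum is at South with total 1368.2 mi.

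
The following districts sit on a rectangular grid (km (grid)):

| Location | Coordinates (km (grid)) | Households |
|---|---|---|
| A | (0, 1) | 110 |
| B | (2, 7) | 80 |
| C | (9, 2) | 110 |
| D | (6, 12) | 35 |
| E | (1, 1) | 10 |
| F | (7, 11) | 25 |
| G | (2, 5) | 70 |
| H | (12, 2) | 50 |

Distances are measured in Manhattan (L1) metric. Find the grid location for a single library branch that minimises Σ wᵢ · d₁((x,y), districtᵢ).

(2, 2)

Manhattan distance separates: Σwᵢ(|x−xᵢ|+|y−yᵢ|) = Σwᵢ|x−xᵢ| + Σwᵢ|y−yᵢ|, so x and y are optimised independently as 1-D weighted medians.
Total weight W = 490; half = 245.
x-coordinate, sorted with cumulative weight:
  x=0 (A, w=110) cum 110
  x=1 (E, w=10) cum 120
  x=2 (B, w=80) cum 200
  x=2 (G, w=70) cum 270  ← median
  x=6 (D, w=35) cum 305
  x=7 (F, w=25) cum 330
  x=9 (C, w=110) cum 440
  x=12 (H, w=50) cum 490
⇒ x* = 2
y-coordinate, sorted with cumulative weight:
  y=1 (A, w=110) cum 110
  y=1 (E, w=10) cum 120
  y=2 (C, w=110) cum 230
  y=2 (H, w=50) cum 280  ← median
  y=5 (G, w=70) cum 350
  y=7 (B, w=80) cum 430
  y=11 (F, w=25) cum 455
  y=12 (D, w=35) cum 490
⇒ y* = 2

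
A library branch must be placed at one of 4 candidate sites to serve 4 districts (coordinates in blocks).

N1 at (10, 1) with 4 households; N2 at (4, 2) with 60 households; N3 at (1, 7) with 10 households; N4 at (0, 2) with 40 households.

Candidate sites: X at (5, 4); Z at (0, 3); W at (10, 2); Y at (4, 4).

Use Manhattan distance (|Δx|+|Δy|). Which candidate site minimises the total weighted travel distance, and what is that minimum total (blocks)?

Total weighted distance at each candidate:
  X (5, 4): total = 562
  Z (0, 3): total = 438
  W (10, 2): total = 904
  Y (4, 4): total = 456
Minimum is at Z with total 438 blocks.

Z, total 438 blocks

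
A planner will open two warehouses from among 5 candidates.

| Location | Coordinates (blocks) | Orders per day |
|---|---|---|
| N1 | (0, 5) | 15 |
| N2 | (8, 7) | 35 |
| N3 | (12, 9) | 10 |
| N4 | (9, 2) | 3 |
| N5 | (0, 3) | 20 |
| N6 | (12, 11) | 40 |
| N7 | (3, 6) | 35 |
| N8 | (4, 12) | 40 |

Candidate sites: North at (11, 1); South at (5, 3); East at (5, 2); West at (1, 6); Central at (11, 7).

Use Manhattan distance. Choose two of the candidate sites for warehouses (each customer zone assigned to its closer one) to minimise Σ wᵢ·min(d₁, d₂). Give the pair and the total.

{West, Central}, total 896

Evaluate every pair (each demand assigned to the nearer of the two):
  {West, Central}: total = 896
  {South, Central}: total = 1130
  {East, Central}: total = 1237
  {North, West}: total = 1359
  {South, West}: total = 1530
  {North, South}: total = 1564
  {North, Central}: total = 1594
  {East, West}: total = 1612
  {North, East}: total = 1709
  {South, East}: total = 1767
Best pair: {West, Central} with total 896.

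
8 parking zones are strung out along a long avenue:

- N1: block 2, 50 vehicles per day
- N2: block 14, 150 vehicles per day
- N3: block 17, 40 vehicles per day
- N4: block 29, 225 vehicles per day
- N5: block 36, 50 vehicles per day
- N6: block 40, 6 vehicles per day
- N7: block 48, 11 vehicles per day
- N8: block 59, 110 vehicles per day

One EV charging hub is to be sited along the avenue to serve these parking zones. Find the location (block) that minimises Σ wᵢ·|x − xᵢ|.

For a sum of weighted absolute distances on a line, the optimum is the weighted median (not the mean). Total weight W = 642; half-weight = 321.
Sort by position and accumulate weight:
  block 2 (N1, w=50) → cum 50
  block 14 (N2, w=150) → cum 200
  block 17 (N3, w=40) → cum 240
  block 29 (N4, w=225) → cum 465  ≥ 321 → median here
  block 36 (N5, w=50) → cum 515
  block 40 (N6, w=6) → cum 521
  block 48 (N7, w=11) → cum 532
  block 59 (N8, w=110) → cum 642
Optimal location: block 29.

x = 29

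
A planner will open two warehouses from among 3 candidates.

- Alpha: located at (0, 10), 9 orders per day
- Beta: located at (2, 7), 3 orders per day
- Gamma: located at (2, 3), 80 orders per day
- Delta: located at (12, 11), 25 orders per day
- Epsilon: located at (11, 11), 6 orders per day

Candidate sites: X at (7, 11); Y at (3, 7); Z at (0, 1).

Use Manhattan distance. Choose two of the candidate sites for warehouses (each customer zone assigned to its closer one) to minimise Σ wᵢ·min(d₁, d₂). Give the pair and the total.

Evaluate every pair (each demand assigned to the nearer of the two):
  {X, Z}: total = 565
  {X, Y}: total = 606
  {Y, Z}: total = 774
Best pair: {X, Z} with total 565.

{X, Z}, total 565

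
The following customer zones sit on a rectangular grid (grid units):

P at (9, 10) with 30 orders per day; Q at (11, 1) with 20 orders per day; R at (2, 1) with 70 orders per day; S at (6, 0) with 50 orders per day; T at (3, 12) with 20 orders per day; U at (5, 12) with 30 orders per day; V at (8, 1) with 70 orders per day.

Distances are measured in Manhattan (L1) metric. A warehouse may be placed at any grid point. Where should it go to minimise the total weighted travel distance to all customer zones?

(6, 1)

Manhattan distance separates: Σwᵢ(|x−xᵢ|+|y−yᵢ|) = Σwᵢ|x−xᵢ| + Σwᵢ|y−yᵢ|, so x and y are optimised independently as 1-D weighted medians.
Total weight W = 290; half = 145.
x-coordinate, sorted with cumulative weight:
  x=2 (R, w=70) cum 70
  x=3 (T, w=20) cum 90
  x=5 (U, w=30) cum 120
  x=6 (S, w=50) cum 170  ← median
  x=8 (V, w=70) cum 240
  x=9 (P, w=30) cum 270
  x=11 (Q, w=20) cum 290
⇒ x* = 6
y-coordinate, sorted with cumulative weight:
  y=0 (S, w=50) cum 50
  y=1 (Q, w=20) cum 70
  y=1 (R, w=70) cum 140
  y=1 (V, w=70) cum 210  ← median
  y=10 (P, w=30) cum 240
  y=12 (T, w=20) cum 260
  y=12 (U, w=30) cum 290
⇒ y* = 1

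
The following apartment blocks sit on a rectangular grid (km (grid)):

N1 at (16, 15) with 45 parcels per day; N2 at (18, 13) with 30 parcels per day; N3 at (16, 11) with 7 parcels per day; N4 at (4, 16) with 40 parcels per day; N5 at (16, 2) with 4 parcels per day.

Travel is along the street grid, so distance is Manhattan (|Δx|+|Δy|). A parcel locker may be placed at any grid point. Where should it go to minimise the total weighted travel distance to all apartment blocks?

Manhattan distance separates: Σwᵢ(|x−xᵢ|+|y−yᵢ|) = Σwᵢ|x−xᵢ| + Σwᵢ|y−yᵢ|, so x and y are optimised independently as 1-D weighted medians.
Total weight W = 126; half = 63.
x-coordinate, sorted with cumulative weight:
  x=4 (N4, w=40) cum 40
  x=16 (N1, w=45) cum 85  ← median
  x=16 (N3, w=7) cum 92
  x=16 (N5, w=4) cum 96
  x=18 (N2, w=30) cum 126
⇒ x* = 16
y-coordinate, sorted with cumulative weight:
  y=2 (N5, w=4) cum 4
  y=11 (N3, w=7) cum 11
  y=13 (N2, w=30) cum 41
  y=15 (N1, w=45) cum 86  ← median
  y=16 (N4, w=40) cum 126
⇒ y* = 15

(16, 15)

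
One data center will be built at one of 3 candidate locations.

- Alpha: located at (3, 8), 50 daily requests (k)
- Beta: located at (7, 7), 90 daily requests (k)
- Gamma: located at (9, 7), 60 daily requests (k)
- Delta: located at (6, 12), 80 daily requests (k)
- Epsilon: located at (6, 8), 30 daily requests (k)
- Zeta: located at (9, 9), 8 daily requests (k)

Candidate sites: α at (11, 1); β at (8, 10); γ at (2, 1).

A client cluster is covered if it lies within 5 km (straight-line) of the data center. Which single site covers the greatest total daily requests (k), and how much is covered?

β, covering 268

Coverage radius r = 5 km; a point is covered iff (Δx)²+(Δy)² ≤ 5² = 25.
  α (11, 1): covers {none} → 0
  β (8, 10): covers {Beta, Gamma, Delta, Epsilon, Zeta} → 268
  γ (2, 1): covers {none} → 0
Maximum coverage at β: 268 daily requests (k).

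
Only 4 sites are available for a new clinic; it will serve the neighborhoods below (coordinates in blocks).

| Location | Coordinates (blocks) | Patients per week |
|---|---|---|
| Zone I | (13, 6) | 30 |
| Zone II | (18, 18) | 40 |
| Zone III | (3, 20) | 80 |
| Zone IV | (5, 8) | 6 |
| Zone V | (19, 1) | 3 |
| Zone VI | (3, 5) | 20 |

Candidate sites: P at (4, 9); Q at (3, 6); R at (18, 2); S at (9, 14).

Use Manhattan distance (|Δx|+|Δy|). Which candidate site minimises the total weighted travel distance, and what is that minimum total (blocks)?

Total weighted distance at each candidate:
  P (4, 9): total = 2421
  Q (3, 6): total = 2607
  R (18, 2): total = 4030
  S (9, 14): total = 2269
Minimum is at S with total 2269 blocks.

S, total 2269 blocks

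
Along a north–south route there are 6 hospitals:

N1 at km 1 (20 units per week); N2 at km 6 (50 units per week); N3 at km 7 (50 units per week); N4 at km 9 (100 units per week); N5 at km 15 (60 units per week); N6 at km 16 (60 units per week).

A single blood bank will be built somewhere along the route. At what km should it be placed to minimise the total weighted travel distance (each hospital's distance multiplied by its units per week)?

For a sum of weighted absolute distances on a line, the optimum is the weighted median (not the mean). Total weight W = 340; half-weight = 170.
Sort by position and accumulate weight:
  km 1 (N1, w=20) → cum 20
  km 6 (N2, w=50) → cum 70
  km 7 (N3, w=50) → cum 120
  km 9 (N4, w=100) → cum 220  ≥ 170 → median here
  km 15 (N5, w=60) → cum 280
  km 16 (N6, w=60) → cum 340
Optimal location: km 9.

x = 9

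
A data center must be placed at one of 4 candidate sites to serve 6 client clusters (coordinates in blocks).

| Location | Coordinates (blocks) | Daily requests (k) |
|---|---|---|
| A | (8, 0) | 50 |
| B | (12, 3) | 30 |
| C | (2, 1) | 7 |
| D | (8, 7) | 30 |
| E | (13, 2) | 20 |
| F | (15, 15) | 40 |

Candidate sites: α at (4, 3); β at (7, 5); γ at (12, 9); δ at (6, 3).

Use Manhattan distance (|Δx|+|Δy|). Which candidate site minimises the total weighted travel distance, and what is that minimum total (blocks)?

β, total 1563 blocks

Total weighted distance at each candidate:
  α (4, 3): total = 1978
  β (7, 5): total = 1563
  γ (12, 9): total = 1656
  δ (6, 3): total = 1652
Minimum is at β with total 1563 blocks.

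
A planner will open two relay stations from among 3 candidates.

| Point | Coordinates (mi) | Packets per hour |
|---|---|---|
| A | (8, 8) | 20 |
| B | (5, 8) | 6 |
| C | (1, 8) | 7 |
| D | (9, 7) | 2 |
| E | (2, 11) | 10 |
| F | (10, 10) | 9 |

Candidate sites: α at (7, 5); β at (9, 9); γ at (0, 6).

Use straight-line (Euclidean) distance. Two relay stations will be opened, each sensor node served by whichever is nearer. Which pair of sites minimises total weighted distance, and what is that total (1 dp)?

{β, γ}, total 139.3

Evaluate every pair (each demand assigned to the nearer of the two):
  {β, γ}: total = 139.3
  {α, β}: total = 186.4
  {α, γ}: total = 212.5
Best pair: {β, γ} with total 139.3.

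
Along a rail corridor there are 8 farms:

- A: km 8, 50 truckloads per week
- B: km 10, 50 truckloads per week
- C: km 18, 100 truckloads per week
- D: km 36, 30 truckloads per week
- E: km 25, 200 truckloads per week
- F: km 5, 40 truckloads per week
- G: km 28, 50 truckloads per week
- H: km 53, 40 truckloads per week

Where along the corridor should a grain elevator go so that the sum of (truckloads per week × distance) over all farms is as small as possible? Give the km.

x = 25

For a sum of weighted absolute distances on a line, the optimum is the weighted median (not the mean). Total weight W = 560; half-weight = 280.
Sort by position and accumulate weight:
  km 5 (F, w=40) → cum 40
  km 8 (A, w=50) → cum 90
  km 10 (B, w=50) → cum 140
  km 18 (C, w=100) → cum 240
  km 25 (E, w=200) → cum 440  ≥ 280 → median here
  km 28 (G, w=50) → cum 490
  km 36 (D, w=30) → cum 520
  km 53 (H, w=40) → cum 560
Optimal location: km 25.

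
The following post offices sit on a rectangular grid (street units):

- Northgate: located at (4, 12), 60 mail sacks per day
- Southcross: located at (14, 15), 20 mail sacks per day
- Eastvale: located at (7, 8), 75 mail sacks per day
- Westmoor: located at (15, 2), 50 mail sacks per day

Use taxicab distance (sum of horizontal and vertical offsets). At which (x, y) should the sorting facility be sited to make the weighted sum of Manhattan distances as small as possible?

(7, 8)

Manhattan distance separates: Σwᵢ(|x−xᵢ|+|y−yᵢ|) = Σwᵢ|x−xᵢ| + Σwᵢ|y−yᵢ|, so x and y are optimised independently as 1-D weighted medians.
Total weight W = 205; half = 102.5.
x-coordinate, sorted with cumulative weight:
  x=4 (Northgate, w=60) cum 60
  x=7 (Eastvale, w=75) cum 135  ← median
  x=14 (Southcross, w=20) cum 155
  x=15 (Westmoor, w=50) cum 205
⇒ x* = 7
y-coordinate, sorted with cumulative weight:
  y=2 (Westmoor, w=50) cum 50
  y=8 (Eastvale, w=75) cum 125  ← median
  y=12 (Northgate, w=60) cum 185
  y=15 (Southcross, w=20) cum 205
⇒ y* = 8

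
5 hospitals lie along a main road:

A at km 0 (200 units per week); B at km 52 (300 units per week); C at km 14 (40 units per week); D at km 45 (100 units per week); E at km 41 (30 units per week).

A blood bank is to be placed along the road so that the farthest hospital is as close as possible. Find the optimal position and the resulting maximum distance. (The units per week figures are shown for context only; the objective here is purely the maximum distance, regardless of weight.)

location 26, max distance 26

The 1-center on a line is the midpoint of the two extreme points: leftmost at 0, rightmost at 52.
Optimal location = (0 + 52)/2 = 26; maximum distance = (52 − 0)/2 = 26.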